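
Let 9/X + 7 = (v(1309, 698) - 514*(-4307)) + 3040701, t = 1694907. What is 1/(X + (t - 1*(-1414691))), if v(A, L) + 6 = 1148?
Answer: 1751878/5447636325047 ≈ 3.2159e-7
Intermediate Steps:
v(A, L) = 1142 (v(A, L) = -6 + 1148 = 1142)
X = 3/1751878 (X = 9/(-7 + ((1142 - 514*(-4307)) + 3040701)) = 9/(-7 + ((1142 + 2213798) + 3040701)) = 9/(-7 + (2214940 + 3040701)) = 9/(-7 + 5255641) = 9/5255634 = 9*(1/5255634) = 3/1751878 ≈ 1.7124e-6)
1/(X + (t - 1*(-1414691))) = 1/(3/1751878 + (1694907 - 1*(-1414691))) = 1/(3/1751878 + (1694907 + 1414691)) = 1/(3/1751878 + 3109598) = 1/(5447636325047/1751878) = 1751878/5447636325047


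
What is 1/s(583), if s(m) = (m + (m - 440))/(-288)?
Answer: -48/121 ≈ -0.39669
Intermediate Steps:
s(m) = 55/36 - m/144 (s(m) = -(m + (-440 + m))/288 = -(-440 + 2*m)/288 = 55/36 - m/144)
1/s(583) = 1/(55/36 - 1/144*583) = 1/(55/36 - 583/144) = 1/(-121/48) = -48/121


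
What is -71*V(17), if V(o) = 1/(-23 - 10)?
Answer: 71/33 ≈ 2.1515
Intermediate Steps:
V(o) = -1/33 (V(o) = 1/(-33) = -1/33)
-71*V(17) = -71*(-1/33) = 71/33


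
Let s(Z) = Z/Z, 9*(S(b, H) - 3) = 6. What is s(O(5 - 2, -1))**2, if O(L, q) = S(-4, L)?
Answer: 1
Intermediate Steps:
S(b, H) = 11/3 (S(b, H) = 3 + (1/9)*6 = 3 + 2/3 = 11/3)
O(L, q) = 11/3
s(Z) = 1
s(O(5 - 2, -1))**2 = 1**2 = 1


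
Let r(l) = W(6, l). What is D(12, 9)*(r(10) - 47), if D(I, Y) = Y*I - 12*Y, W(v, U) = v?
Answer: 0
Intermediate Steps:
D(I, Y) = -12*Y + I*Y (D(I, Y) = I*Y - 12*Y = -12*Y + I*Y)
r(l) = 6
D(12, 9)*(r(10) - 47) = (9*(-12 + 12))*(6 - 47) = (9*0)*(-41) = 0*(-41) = 0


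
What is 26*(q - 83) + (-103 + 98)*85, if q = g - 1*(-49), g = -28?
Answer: -2037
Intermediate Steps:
q = 21 (q = -28 - 1*(-49) = -28 + 49 = 21)
26*(q - 83) + (-103 + 98)*85 = 26*(21 - 83) + (-103 + 98)*85 = 26*(-62) - 5*85 = -1612 - 425 = -2037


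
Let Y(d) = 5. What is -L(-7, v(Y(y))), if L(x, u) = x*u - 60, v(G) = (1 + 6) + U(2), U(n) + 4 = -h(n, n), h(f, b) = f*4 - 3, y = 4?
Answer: 46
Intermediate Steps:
h(f, b) = -3 + 4*f (h(f, b) = 4*f - 3 = -3 + 4*f)
U(n) = -1 - 4*n (U(n) = -4 - (-3 + 4*n) = -4 + (3 - 4*n) = -1 - 4*n)
v(G) = -2 (v(G) = (1 + 6) + (-1 - 4*2) = 7 + (-1 - 8) = 7 - 9 = -2)
L(x, u) = -60 + u*x (L(x, u) = u*x - 60 = -60 + u*x)
-L(-7, v(Y(y))) = -(-60 - 2*(-7)) = -(-60 + 14) = -1*(-46) = 46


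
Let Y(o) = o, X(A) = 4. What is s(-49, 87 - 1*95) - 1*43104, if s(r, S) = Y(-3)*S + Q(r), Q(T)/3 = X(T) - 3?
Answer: -43077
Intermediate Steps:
Q(T) = 3 (Q(T) = 3*(4 - 3) = 3*1 = 3)
s(r, S) = 3 - 3*S (s(r, S) = -3*S + 3 = 3 - 3*S)
s(-49, 87 - 1*95) - 1*43104 = (3 - 3*(87 - 1*95)) - 1*43104 = (3 - 3*(87 - 95)) - 43104 = (3 - 3*(-8)) - 43104 = (3 + 24) - 43104 = 27 - 43104 = -43077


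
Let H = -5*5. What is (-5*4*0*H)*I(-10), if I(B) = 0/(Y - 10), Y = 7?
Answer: 0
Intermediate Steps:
H = -25
I(B) = 0 (I(B) = 0/(7 - 10) = 0/(-3) = -⅓*0 = 0)
(-5*4*0*H)*I(-10) = -5*4*0*(-25)*0 = -0*(-25)*0 = -5*0*0 = 0*0 = 0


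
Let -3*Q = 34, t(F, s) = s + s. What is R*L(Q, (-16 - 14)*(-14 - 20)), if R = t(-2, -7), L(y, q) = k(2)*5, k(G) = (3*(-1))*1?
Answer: 210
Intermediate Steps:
k(G) = -3 (k(G) = -3*1 = -3)
t(F, s) = 2*s
Q = -34/3 (Q = -1/3*34 = -34/3 ≈ -11.333)
L(y, q) = -15 (L(y, q) = -3*5 = -15)
R = -14 (R = 2*(-7) = -14)
R*L(Q, (-16 - 14)*(-14 - 20)) = -14*(-15) = 210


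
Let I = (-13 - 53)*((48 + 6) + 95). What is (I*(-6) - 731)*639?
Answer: 37236447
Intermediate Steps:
I = -9834 (I = -66*(54 + 95) = -66*149 = -9834)
(I*(-6) - 731)*639 = (-9834*(-6) - 731)*639 = (59004 - 731)*639 = 58273*639 = 37236447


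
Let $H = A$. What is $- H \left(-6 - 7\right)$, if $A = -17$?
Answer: $-221$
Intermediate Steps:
$H = -17$
$- H \left(-6 - 7\right) = \left(-1\right) \left(-17\right) \left(-6 - 7\right) = 17 \left(-13\right) = -221$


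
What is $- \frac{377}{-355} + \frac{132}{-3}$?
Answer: $- \frac{15243}{355} \approx -42.938$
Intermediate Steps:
$- \frac{377}{-355} + \frac{132}{-3} = \left(-377\right) \left(- \frac{1}{355}\right) + 132 \left(- \frac{1}{3}\right) = \frac{377}{355} - 44 = - \frac{15243}{355}$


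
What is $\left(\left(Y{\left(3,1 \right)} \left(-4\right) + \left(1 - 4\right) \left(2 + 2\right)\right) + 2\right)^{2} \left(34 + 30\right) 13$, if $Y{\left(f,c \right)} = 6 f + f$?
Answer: $7351552$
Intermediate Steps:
$Y{\left(f,c \right)} = 7 f$
$\left(\left(Y{\left(3,1 \right)} \left(-4\right) + \left(1 - 4\right) \left(2 + 2\right)\right) + 2\right)^{2} \left(34 + 30\right) 13 = \left(\left(7 \cdot 3 \left(-4\right) + \left(1 - 4\right) \left(2 + 2\right)\right) + 2\right)^{2} \left(34 + 30\right) 13 = \left(\left(21 \left(-4\right) - 12\right) + 2\right)^{2} \cdot 64 \cdot 13 = \left(\left(-84 - 12\right) + 2\right)^{2} \cdot 832 = \left(-96 + 2\right)^{2} \cdot 832 = \left(-94\right)^{2} \cdot 832 = 8836 \cdot 832 = 7351552$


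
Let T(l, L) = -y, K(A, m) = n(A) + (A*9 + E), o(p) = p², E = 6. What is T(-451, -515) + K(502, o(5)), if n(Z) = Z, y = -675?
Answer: 5701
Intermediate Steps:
K(A, m) = 6 + 10*A (K(A, m) = A + (A*9 + 6) = A + (9*A + 6) = A + (6 + 9*A) = 6 + 10*A)
T(l, L) = 675 (T(l, L) = -1*(-675) = 675)
T(-451, -515) + K(502, o(5)) = 675 + (6 + 10*502) = 675 + (6 + 5020) = 675 + 5026 = 5701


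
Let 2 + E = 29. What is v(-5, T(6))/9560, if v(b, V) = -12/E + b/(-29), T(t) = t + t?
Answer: -71/2495160 ≈ -2.8455e-5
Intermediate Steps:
T(t) = 2*t
E = 27 (E = -2 + 29 = 27)
v(b, V) = -4/9 - b/29 (v(b, V) = -12/27 + b/(-29) = -12*1/27 + b*(-1/29) = -4/9 - b/29)
v(-5, T(6))/9560 = (-4/9 - 1/29*(-5))/9560 = (-4/9 + 5/29)*(1/9560) = -71/261*1/9560 = -71/2495160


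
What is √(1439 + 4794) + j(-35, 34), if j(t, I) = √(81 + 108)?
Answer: √6233 + 3*√21 ≈ 92.697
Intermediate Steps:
j(t, I) = 3*√21 (j(t, I) = √189 = 3*√21)
√(1439 + 4794) + j(-35, 34) = √(1439 + 4794) + 3*√21 = √6233 + 3*√21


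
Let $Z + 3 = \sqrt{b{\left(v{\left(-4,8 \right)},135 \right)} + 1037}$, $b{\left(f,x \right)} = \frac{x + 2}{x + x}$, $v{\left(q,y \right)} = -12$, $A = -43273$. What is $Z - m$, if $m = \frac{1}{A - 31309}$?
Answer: $- \frac{223745}{74582} + \frac{\sqrt{8403810}}{90} \approx 29.21$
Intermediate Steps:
$b{\left(f,x \right)} = \frac{2 + x}{2 x}$
$Z = -3 + \frac{\sqrt{8403810}}{90}$ ($Z = -3 + \sqrt{\frac{2 + 135}{2 \cdot 135} + 1037} = -3 + \sqrt{\frac{1}{2} \cdot \frac{1}{135} \cdot 137 + 1037} = -3 + \sqrt{\frac{137}{270} + 1037} = -3 + \sqrt{\frac{280127}{270}} = -3 + \frac{\sqrt{8403810}}{90} \approx 29.21$)
$m = - \frac{1}{74582}$ ($m = \frac{1}{-43273 - 31309} = \frac{1}{-74582} = - \frac{1}{74582} \approx -1.3408 \cdot 10^{-5}$)
$Z - m = \left(-3 + \frac{\sqrt{8403810}}{90}\right) - - \frac{1}{74582} = \left(-3 + \frac{\sqrt{8403810}}{90}\right) + \frac{1}{74582} = - \frac{223745}{74582} + \frac{\sqrt{8403810}}{90}$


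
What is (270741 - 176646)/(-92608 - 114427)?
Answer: -18819/41407 ≈ -0.45449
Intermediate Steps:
(270741 - 176646)/(-92608 - 114427) = 94095/(-207035) = 94095*(-1/207035) = -18819/41407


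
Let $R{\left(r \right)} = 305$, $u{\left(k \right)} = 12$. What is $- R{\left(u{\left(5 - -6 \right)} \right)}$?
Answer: $-305$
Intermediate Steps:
$- R{\left(u{\left(5 - -6 \right)} \right)} = \left(-1\right) 305 = -305$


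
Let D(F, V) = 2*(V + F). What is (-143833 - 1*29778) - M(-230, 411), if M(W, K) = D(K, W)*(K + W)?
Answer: -239133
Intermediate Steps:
D(F, V) = 2*F + 2*V (D(F, V) = 2*(F + V) = 2*F + 2*V)
M(W, K) = (K + W)*(2*K + 2*W) (M(W, K) = (2*K + 2*W)*(K + W) = (K + W)*(2*K + 2*W))
(-143833 - 1*29778) - M(-230, 411) = (-143833 - 1*29778) - 2*(411 - 230)**2 = (-143833 - 29778) - 2*181**2 = -173611 - 2*32761 = -173611 - 1*65522 = -173611 - 65522 = -239133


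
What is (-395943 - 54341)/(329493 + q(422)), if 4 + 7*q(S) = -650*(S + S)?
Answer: -450284/251121 ≈ -1.7931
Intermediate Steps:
q(S) = -4/7 - 1300*S/7 (q(S) = -4/7 + (-650*(S + S))/7 = -4/7 + (-1300*S)/7 = -4/7 - 1300*S/7)
(-395943 - 54341)/(329493 + q(422)) = (-395943 - 54341)/(329493 + (-4/7 - 1300/7*422)) = -450284/(329493 + (-4/7 - 548600/7)) = -450284/(329493 - 78372) = -450284/251121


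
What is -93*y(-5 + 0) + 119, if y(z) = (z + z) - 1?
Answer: 1142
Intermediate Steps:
y(z) = -1 + 2*z (y(z) = 2*z - 1 = -1 + 2*z)
-93*y(-5 + 0) + 119 = -93*(-1 + 2*(-5 + 0)) + 119 = -93*(-1 + 2*(-5)) + 119 = -93*(-1 - 10) + 119 = -93*(-11) + 119 = 1023 + 119 = 1142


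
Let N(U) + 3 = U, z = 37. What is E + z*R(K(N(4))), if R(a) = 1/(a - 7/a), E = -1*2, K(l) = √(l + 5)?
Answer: -2 - 37*√6 ≈ -92.631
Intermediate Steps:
N(U) = -3 + U
K(l) = √(5 + l)
E = -2
E + z*R(K(N(4))) = -2 + 37*(√(5 + (-3 + 4))/(-7 + (√(5 + (-3 + 4)))²)) = -2 + 37*(√(5 + 1)/(-7 + (√(5 + 1))²)) = -2 + 37*(√6/(-7 + (√6)²)) = -2 + 37*(√6/(-7 + 6)) = -2 + 37*(√6/(-1)) = -2 + 37*(√6*(-1)) = -2 + 37*(-√6) = -2 - 37*√6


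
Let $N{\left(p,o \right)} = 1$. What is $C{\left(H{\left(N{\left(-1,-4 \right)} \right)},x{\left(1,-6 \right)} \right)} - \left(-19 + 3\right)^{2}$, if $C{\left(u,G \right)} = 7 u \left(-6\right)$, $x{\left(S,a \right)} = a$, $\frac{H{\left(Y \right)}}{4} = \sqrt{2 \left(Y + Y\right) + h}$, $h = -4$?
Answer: $-256$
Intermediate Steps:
$H{\left(Y \right)} = 4 \sqrt{-4 + 4 Y}$ ($H{\left(Y \right)} = 4 \sqrt{2 \left(Y + Y\right) - 4} = 4 \sqrt{2 \cdot 2 Y - 4} = 4 \sqrt{4 Y - 4} = 4 \sqrt{-4 + 4 Y}$)
$C{\left(u,G \right)} = - 42 u$
$C{\left(H{\left(N{\left(-1,-4 \right)} \right)},x{\left(1,-6 \right)} \right)} - \left(-19 + 3\right)^{2} = - 42 \cdot 8 \sqrt{-1 + 1} - \left(-19 + 3\right)^{2} = - 42 \cdot 8 \sqrt{0} - \left(-16\right)^{2} = - 42 \cdot 8 \cdot 0 - 256 = \left(-42\right) 0 - 256 = 0 - 256 = -256$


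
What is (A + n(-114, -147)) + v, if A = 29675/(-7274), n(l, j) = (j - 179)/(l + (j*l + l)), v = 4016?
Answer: 241193904223/60119610 ≈ 4011.9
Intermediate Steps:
n(l, j) = (-179 + j)/(2*l + j*l) (n(l, j) = (-179 + j)/(l + (l + j*l)) = (-179 + j)/(2*l + j*l))
A = -29675/7274 (A = 29675*(-1/7274) = -29675/7274 ≈ -4.0796)
(A + n(-114, -147)) + v = (-29675/7274 + (-179 - 147)/((-114)*(2 - 147))) + 4016 = (-29675/7274 - 1/114*(-326)/(-145)) + 4016 = (-29675/7274 - 1/114*(-1/145)*(-326)) + 4016 = (-29675/7274 - 163/8265) + 4016 = -246449537/60119610 + 4016 = 241193904223/60119610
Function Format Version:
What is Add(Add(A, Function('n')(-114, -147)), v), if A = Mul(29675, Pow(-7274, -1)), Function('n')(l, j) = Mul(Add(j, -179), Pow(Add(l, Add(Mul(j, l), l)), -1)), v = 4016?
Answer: Rational(241193904223, 60119610) ≈ 4011.9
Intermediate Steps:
Function('n')(l, j) = Mul(Pow(Add(Mul(2, l), Mul(j, l)), -1), Add(-179, j)) (Function('n')(l, j) = Mul(Add(-179, j), Pow(Add(l, Add(l, Mul(j, l))), -1)) = Mul(Add(-179, j), Pow(Add(Mul(2, l), Mul(j, l)), -1)) = Mul(Pow(Add(Mul(2, l), Mul(j, l)), -1), Add(-179, j)))
A = Rational(-29675, 7274) (A = Mul(29675, Rational(-1, 7274)) = Rational(-29675, 7274) ≈ -4.0796)
Add(Add(A, Function('n')(-114, -147)), v) = Add(Add(Rational(-29675, 7274), Mul(Pow(-114, -1), Pow(Add(2, -147), -1), Add(-179, -147))), 4016) = Add(Add(Rational(-29675, 7274), Mul(Rational(-1, 114), Pow(-145, -1), -326)), 4016) = Add(Add(Rational(-29675, 7274), Mul(Rational(-1, 114), Rational(-1, 145), -326)), 4016) = Add(Add(Rational(-29675, 7274), Rational(-163, 8265)), 4016) = Add(Rational(-246449537, 60119610), 4016) = Rational(241193904223, 60119610)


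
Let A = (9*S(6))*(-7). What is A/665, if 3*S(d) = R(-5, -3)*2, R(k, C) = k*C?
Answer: -18/19 ≈ -0.94737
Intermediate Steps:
R(k, C) = C*k
S(d) = 10 (S(d) = (-3*(-5)*2)/3 = (15*2)/3 = (⅓)*30 = 10)
A = -630 (A = (9*10)*(-7) = 90*(-7) = -630)
A/665 = -630/665 = -630*1/665 = -18/19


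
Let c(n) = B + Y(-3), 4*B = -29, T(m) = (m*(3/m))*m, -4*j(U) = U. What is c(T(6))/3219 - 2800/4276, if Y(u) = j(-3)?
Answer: -4520497/6882222 ≈ -0.65684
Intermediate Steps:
j(U) = -U/4
Y(u) = ¾ (Y(u) = -¼*(-3) = ¾)
T(m) = 3*m
B = -29/4 (B = (¼)*(-29) = -29/4 ≈ -7.2500)
c(n) = -13/2 (c(n) = -29/4 + ¾ = -13/2)
c(T(6))/3219 - 2800/4276 = -13/2/3219 - 2800/4276 = -13/2*1/3219 - 2800*1/4276 = -13/6438 - 700/1069 = -4520497/6882222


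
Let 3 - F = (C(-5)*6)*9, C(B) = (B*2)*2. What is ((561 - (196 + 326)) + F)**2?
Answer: 1258884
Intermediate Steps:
C(B) = 4*B (C(B) = (2*B)*2 = 4*B)
F = 1083 (F = 3 - (4*(-5))*6*9 = 3 - (-20*6)*9 = 3 - (-120)*9 = 3 - 1*(-1080) = 3 + 1080 = 1083)
((561 - (196 + 326)) + F)**2 = ((561 - (196 + 326)) + 1083)**2 = ((561 - 1*522) + 1083)**2 = ((561 - 522) + 1083)**2 = (39 + 1083)**2 = 1122**2 = 1258884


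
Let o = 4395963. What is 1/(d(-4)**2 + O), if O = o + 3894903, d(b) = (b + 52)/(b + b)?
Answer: 1/8290902 ≈ 1.2061e-7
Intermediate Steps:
d(b) = (52 + b)/(2*b) (d(b) = (52 + b)/((2*b)) = (52 + b)*(1/(2*b)) = (52 + b)/(2*b))
O = 8290866 (O = 4395963 + 3894903 = 8290866)
1/(d(-4)**2 + O) = 1/(((1/2)*(52 - 4)/(-4))**2 + 8290866) = 1/(((1/2)*(-1/4)*48)**2 + 8290866) = 1/((-6)**2 + 8290866) = 1/(36 + 8290866) = 1/8290902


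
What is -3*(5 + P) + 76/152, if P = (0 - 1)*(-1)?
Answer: -35/2 ≈ -17.500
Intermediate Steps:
P = 1 (P = -1*(-1) = 1)
-3*(5 + P) + 76/152 = -3*(5 + 1) + 76/152 = -3*6 + 76*(1/152) = -18 + ½ = -35/2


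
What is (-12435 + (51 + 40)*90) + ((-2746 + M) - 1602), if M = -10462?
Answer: -19055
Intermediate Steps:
(-12435 + (51 + 40)*90) + ((-2746 + M) - 1602) = (-12435 + (51 + 40)*90) + ((-2746 - 10462) - 1602) = (-12435 + 91*90) + (-13208 - 1602) = (-12435 + 8190) - 14810 = -4245 - 14810 = -19055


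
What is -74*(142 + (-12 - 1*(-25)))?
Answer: -11470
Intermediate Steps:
-74*(142 + (-12 - 1*(-25))) = -74*(142 + (-12 + 25)) = -74*(142 + 13) = -74*155 = -11470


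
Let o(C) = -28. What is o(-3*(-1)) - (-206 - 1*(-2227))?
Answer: -2049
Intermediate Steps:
o(-3*(-1)) - (-206 - 1*(-2227)) = -28 - (-206 - 1*(-2227)) = -28 - (-206 + 2227) = -28 - 1*2021 = -28 - 2021 = -2049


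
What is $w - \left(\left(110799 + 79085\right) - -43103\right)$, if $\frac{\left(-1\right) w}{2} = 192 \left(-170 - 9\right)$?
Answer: $-164251$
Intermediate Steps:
$w = 68736$ ($w = - 2 \cdot 192 \left(-170 - 9\right) = - 2 \cdot 192 \left(-179\right) = \left(-2\right) \left(-34368\right) = 68736$)
$w - \left(\left(110799 + 79085\right) - -43103\right) = 68736 - \left(\left(110799 + 79085\right) - -43103\right) = 68736 - \left(189884 + 43103\right) = 68736 - 232987 = -164251$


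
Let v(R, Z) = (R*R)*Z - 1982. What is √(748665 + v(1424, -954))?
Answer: I*√1933751621 ≈ 43974.0*I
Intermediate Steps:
v(R, Z) = -1982 + Z*R² (v(R, Z) = R²*Z - 1982 = Z*R² - 1982 = -1982 + Z*R²)
√(748665 + v(1424, -954)) = √(748665 + (-1982 - 954*1424²)) = √(748665 + (-1982 - 954*2027776)) = √(748665 + (-1982 - 1934498304)) = √(748665 - 1934500286) = √(-1933751621) = I*√1933751621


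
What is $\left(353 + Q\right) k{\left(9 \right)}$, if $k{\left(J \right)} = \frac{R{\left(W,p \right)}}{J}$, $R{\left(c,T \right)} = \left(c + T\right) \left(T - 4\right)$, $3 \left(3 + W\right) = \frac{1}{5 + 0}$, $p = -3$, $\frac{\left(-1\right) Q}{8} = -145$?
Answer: $\frac{942599}{135} \approx 6982.2$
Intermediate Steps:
$Q = 1160$ ($Q = \left(-8\right) \left(-145\right) = 1160$)
$W = - \frac{44}{15}$ ($W = -3 + \frac{1}{3 \left(5 + 0\right)} = -3 + \frac{1}{3 \cdot 5} = -3 + \frac{1}{3} \cdot \frac{1}{5} = -3 + \frac{1}{15} = - \frac{44}{15} \approx -2.9333$)
$R{\left(c,T \right)} = \left(-4 + T\right) \left(T + c\right)$ ($R{\left(c,T \right)} = \left(T + c\right) \left(-4 + T\right) = \left(-4 + T\right) \left(T + c\right)$)
$k{\left(J \right)} = \frac{623}{15 J}$ ($k{\left(J \right)} = \frac{\left(-3\right)^{2} - -12 - - \frac{176}{15} - - \frac{44}{5}}{J} = \frac{9 + 12 + \frac{176}{15} + \frac{44}{5}}{J} = \frac{623}{15 J}$)
$\left(353 + Q\right) k{\left(9 \right)} = \left(353 + 1160\right) \frac{623}{15 \cdot 9} = 1513 \cdot \frac{623}{15} \cdot \frac{1}{9} = 1513 \cdot \frac{623}{135} = \frac{942599}{135}$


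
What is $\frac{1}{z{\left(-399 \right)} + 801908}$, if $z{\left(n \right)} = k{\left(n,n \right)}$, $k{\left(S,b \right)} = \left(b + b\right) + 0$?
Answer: $\frac{1}{801110} \approx 1.2483 \cdot 10^{-6}$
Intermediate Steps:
$k{\left(S,b \right)} = 2 b$ ($k{\left(S,b \right)} = 2 b + 0 = 2 b$)
$z{\left(n \right)} = 2 n$
$\frac{1}{z{\left(-399 \right)} + 801908} = \frac{1}{2 \left(-399\right) + 801908} = \frac{1}{-798 + 801908} = \frac{1}{801110}$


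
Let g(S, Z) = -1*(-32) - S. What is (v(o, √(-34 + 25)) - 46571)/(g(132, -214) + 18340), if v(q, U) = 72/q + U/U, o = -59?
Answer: -1373851/538080 ≈ -2.5532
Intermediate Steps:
v(q, U) = 1 + 72/q (v(q, U) = 72/q + 1 = 1 + 72/q)
g(S, Z) = 32 - S
(v(o, √(-34 + 25)) - 46571)/(g(132, -214) + 18340) = ((72 - 59)/(-59) - 46571)/((32 - 1*132) + 18340) = (-1/59*13 - 46571)/((32 - 132) + 18340) = (-13/59 - 46571)/(-100 + 18340) = -2747702/59/18240 = -2747702/59*1/18240 = -1373851/538080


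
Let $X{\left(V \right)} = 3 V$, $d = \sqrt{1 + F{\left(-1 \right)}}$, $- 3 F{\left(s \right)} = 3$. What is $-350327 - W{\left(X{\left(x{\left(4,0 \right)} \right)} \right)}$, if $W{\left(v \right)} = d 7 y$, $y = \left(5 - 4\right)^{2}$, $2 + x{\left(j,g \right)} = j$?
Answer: $-350327$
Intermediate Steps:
$F{\left(s \right)} = -1$ ($F{\left(s \right)} = \left(- \frac{1}{3}\right) 3 = -1$)
$x{\left(j,g \right)} = -2 + j$
$d = 0$ ($d = \sqrt{1 - 1} = \sqrt{0} = 0$)
$y = 1$ ($y = 1^{2} = 1$)
$W{\left(v \right)} = 0$ ($W{\left(v \right)} = 0 \cdot 7 \cdot 1 = 0 \cdot 1 = 0$)
$-350327 - W{\left(X{\left(x{\left(4,0 \right)} \right)} \right)} = -350327 - 0 = -350327 + 0 = -350327$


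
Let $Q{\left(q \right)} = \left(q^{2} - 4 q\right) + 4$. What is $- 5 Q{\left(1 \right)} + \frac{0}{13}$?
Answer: $-5$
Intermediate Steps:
$Q{\left(q \right)} = 4 + q^{2} - 4 q$
$- 5 Q{\left(1 \right)} + \frac{0}{13} = - 5 \left(4 + 1^{2} - 4\right) + \frac{0}{13} = - 5 \left(4 + 1 - 4\right) + 0 \cdot \frac{1}{13} = \left(-5\right) 1 + 0 = -5 + 0 = -5$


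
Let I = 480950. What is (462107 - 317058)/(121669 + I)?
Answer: 145049/602619 ≈ 0.24070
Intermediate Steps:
(462107 - 317058)/(121669 + I) = (462107 - 317058)/(121669 + 480950) = 145049/602619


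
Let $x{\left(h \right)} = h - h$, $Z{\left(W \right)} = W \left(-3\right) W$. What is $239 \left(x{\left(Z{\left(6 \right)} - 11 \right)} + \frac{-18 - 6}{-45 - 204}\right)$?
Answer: $\frac{1912}{83} \approx 23.036$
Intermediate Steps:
$Z{\left(W \right)} = - 3 W^{2}$ ($Z{\left(W \right)} = - 3 W W = - 3 W^{2}$)
$x{\left(h \right)} = 0$
$239 \left(x{\left(Z{\left(6 \right)} - 11 \right)} + \frac{-18 - 6}{-45 - 204}\right) = 239 \left(0 + \frac{-18 - 6}{-45 - 204}\right) = 239 \left(0 - \frac{24}{-249}\right) = 239 \left(0 - - \frac{8}{83}\right) = 239 \left(0 + \frac{8}{83}\right) = 239 \cdot \frac{8}{83} = \frac{1912}{83}$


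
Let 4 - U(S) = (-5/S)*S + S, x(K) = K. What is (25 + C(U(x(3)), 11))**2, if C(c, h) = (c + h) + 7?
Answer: 2401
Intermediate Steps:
U(S) = 9 - S (U(S) = 4 - ((-5/S)*S + S) = 4 - (-5 + S) = 4 + (5 - S) = 9 - S)
C(c, h) = 7 + c + h
(25 + C(U(x(3)), 11))**2 = (25 + (7 + (9 - 1*3) + 11))**2 = (25 + (7 + (9 - 3) + 11))**2 = (25 + (7 + 6 + 11))**2 = (25 + 24)**2 = 49**2 = 2401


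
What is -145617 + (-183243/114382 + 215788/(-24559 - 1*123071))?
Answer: -1229485827286163/8443107330 ≈ -1.4562e+5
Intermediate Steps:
-145617 + (-183243/114382 + 215788/(-24559 - 1*123071)) = -145617 + (-183243*1/114382 + 215788/(-24559 - 123071)) = -145617 + (-183243/114382 + 215788/(-147630)) = -145617 + (-183243/114382 + 215788*(-1/147630)) = -145617 + (-183243/114382 - 107894/73815) = -145617 - 25867213553/8443107330 = -1229485827286163/8443107330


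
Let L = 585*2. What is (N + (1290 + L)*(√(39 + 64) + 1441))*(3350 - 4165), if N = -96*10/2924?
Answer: -2111903322300/731 - 2004900*√103 ≈ -2.9094e+9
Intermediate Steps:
L = 1170
N = -240/731 (N = -960*1/2924 = -240/731 ≈ -0.32832)
(N + (1290 + L)*(√(39 + 64) + 1441))*(3350 - 4165) = (-240/731 + (1290 + 1170)*(√(39 + 64) + 1441))*(3350 - 4165) = (-240/731 + 2460*(√103 + 1441))*(-815) = (-240/731 + 2460*(1441 + √103))*(-815) = (-240/731 + (3544860 + 2460*√103))*(-815) = (2591292420/731 + 2460*√103)*(-815) = -2111903322300/731 - 2004900*√103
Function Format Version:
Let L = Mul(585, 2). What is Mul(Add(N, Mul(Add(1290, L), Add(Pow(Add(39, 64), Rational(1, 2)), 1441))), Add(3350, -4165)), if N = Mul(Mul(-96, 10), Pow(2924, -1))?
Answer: Add(Rational(-2111903322300, 731), Mul(-2004900, Pow(103, Rational(1, 2)))) ≈ -2.9094e+9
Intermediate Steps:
L = 1170
N = Rational(-240, 731) (N = Mul(-960, Rational(1, 2924)) = Rational(-240, 731) ≈ -0.32832)
Mul(Add(N, Mul(Add(1290, L), Add(Pow(Add(39, 64), Rational(1, 2)), 1441))), Add(3350, -4165)) = Mul(Add(Rational(-240, 731), Mul(Add(1290, 1170), Add(Pow(Add(39, 64), Rational(1, 2)), 1441))), Add(3350, -4165)) = Mul(Add(Rational(-240, 731), Mul(2460, Add(Pow(103, Rational(1, 2)), 1441))), -815) = Mul(Add(Rational(-240, 731), Mul(2460, Add(1441, Pow(103, Rational(1, 2))))), -815) = Mul(Add(Rational(-240, 731), Add(3544860, Mul(2460, Pow(103, Rational(1, 2))))), -815) = Mul(Add(Rational(2591292420, 731), Mul(2460, Pow(103, Rational(1, 2)))), -815) = Add(Rational(-2111903322300, 731), Mul(-2004900, Pow(103, Rational(1, 2))))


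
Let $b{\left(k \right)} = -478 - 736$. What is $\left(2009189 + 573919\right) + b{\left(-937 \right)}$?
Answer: $2581894$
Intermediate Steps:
$b{\left(k \right)} = -1214$ ($b{\left(k \right)} = -478 - 736 = -1214$)
$\left(2009189 + 573919\right) + b{\left(-937 \right)} = \left(2009189 + 573919\right) - 1214 = 2583108 - 1214 = 2581894$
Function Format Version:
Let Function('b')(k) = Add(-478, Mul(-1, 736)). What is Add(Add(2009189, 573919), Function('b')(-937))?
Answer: 2581894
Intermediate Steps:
Function('b')(k) = -1214 (Function('b')(k) = Add(-478, -736) = -1214)
Add(Add(2009189, 573919), Function('b')(-937)) = Add(Add(2009189, 573919), -1214) = Add(2583108, -1214) = 2581894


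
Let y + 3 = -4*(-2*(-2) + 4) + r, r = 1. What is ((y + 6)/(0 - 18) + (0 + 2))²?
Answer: 1024/81 ≈ 12.642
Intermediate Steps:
y = -34 (y = -3 + (-4*(-2*(-2) + 4) + 1) = -3 + (-4*(4 + 4) + 1) = -3 + (-4*8 + 1) = -3 + (-32 + 1) = -3 - 31 = -34)
((y + 6)/(0 - 18) + (0 + 2))² = ((-34 + 6)/(0 - 18) + (0 + 2))² = (-28/(-18) + 2)² = (-28*(-1/18) + 2)² = (14/9 + 2)² = (32/9)² = 1024/81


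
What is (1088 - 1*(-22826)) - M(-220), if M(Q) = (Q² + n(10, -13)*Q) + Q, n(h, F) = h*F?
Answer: -52866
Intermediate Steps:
n(h, F) = F*h
M(Q) = Q² - 129*Q (M(Q) = (Q² + (-13*10)*Q) + Q = (Q² - 130*Q) + Q = Q² - 129*Q)
(1088 - 1*(-22826)) - M(-220) = (1088 - 1*(-22826)) - (-220)*(-129 - 220) = (1088 + 22826) - (-220)*(-349) = 23914 - 1*76780 = 23914 - 76780 = -52866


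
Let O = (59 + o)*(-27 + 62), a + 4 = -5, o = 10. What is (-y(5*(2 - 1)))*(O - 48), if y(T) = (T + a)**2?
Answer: -37872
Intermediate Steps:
a = -9 (a = -4 - 5 = -9)
y(T) = (-9 + T)**2 (y(T) = (T - 9)**2 = (-9 + T)**2)
O = 2415 (O = (59 + 10)*(-27 + 62) = 69*35 = 2415)
(-y(5*(2 - 1)))*(O - 48) = (-(-9 + 5*(2 - 1))**2)*(2415 - 48) = -(-9 + 5*1)**2*2367 = -(-9 + 5)**2*2367 = -1*(-4)**2*2367 = -1*16*2367 = -16*2367 = -37872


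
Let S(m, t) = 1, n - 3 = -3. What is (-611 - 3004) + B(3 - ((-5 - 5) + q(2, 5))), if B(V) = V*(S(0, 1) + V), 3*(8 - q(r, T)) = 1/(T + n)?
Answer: -806459/225 ≈ -3584.3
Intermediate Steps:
n = 0 (n = 3 - 3 = 0)
q(r, T) = 8 - 1/(3*T) (q(r, T) = 8 - 1/(3*(T + 0)) = 8 - 1/(3*T))
B(V) = V*(1 + V)
(-611 - 3004) + B(3 - ((-5 - 5) + q(2, 5))) = (-611 - 3004) + (3 - ((-5 - 5) + (8 - ⅓/5)))*(1 + (3 - ((-5 - 5) + (8 - ⅓/5)))) = -3615 + (3 - (-10 + (8 - ⅓*⅕)))*(1 + (3 - (-10 + (8 - ⅓*⅕)))) = -3615 + (3 - (-10 + (8 - 1/15)))*(1 + (3 - (-10 + (8 - 1/15)))) = -3615 + (3 - (-10 + 119/15))*(1 + (3 - (-10 + 119/15))) = -3615 + (3 - 1*(-31/15))*(1 + (3 - 1*(-31/15))) = -3615 + (3 + 31/15)*(1 + (3 + 31/15)) = -3615 + 76*(1 + 76/15)/15 = -3615 + (76/15)*(91/15) = -3615 + 6916/225 = -806459/225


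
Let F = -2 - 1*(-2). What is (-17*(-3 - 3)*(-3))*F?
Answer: 0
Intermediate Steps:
F = 0 (F = -2 + 2 = 0)
(-17*(-3 - 3)*(-3))*F = -17*(-3 - 3)*(-3)*0 = -(-102)*(-3)*0 = -17*18*0 = -306*0 = 0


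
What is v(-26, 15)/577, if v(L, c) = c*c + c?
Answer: 240/577 ≈ 0.41594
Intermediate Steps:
v(L, c) = c + c² (v(L, c) = c² + c = c + c²)
v(-26, 15)/577 = (15*(1 + 15))/577 = (15*16)*(1/577) = 240*(1/577) = 240/577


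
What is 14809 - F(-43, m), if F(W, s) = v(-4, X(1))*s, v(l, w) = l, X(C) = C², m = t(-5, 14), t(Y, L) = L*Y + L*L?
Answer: 15313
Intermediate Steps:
t(Y, L) = L² + L*Y (t(Y, L) = L*Y + L² = L² + L*Y)
m = 126 (m = 14*(14 - 5) = 14*9 = 126)
F(W, s) = -4*s
14809 - F(-43, m) = 14809 - (-4)*126 = 14809 - 1*(-504) = 14809 + 504 = 15313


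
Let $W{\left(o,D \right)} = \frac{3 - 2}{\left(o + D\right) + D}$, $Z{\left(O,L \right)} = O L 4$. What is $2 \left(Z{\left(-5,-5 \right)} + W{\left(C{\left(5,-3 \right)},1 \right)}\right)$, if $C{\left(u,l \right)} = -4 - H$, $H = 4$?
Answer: $\frac{599}{3} \approx 199.67$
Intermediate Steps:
$C{\left(u,l \right)} = -8$ ($C{\left(u,l \right)} = -4 - 4 = -8$)
$Z{\left(O,L \right)} = 4 L O$ ($Z{\left(O,L \right)} = L O 4 = 4 L O$)
$W{\left(o,D \right)} = \frac{1}{o + 2 D}$ ($W{\left(o,D \right)} = 1 \frac{1}{\left(D + o\right) + D} = 1 \frac{1}{o + 2 D} = \frac{1}{o + 2 D}$)
$2 \left(Z{\left(-5,-5 \right)} + W{\left(C{\left(5,-3 \right)},1 \right)}\right) = 2 \left(4 \left(-5\right) \left(-5\right) + \frac{1}{-8 + 2 \cdot 1}\right) = 2 \left(100 + \frac{1}{-8 + 2}\right) = 2 \left(100 + \frac{1}{-6}\right) = 2 \left(100 - \frac{1}{6}\right) = 2 \cdot \frac{599}{6} = \frac{599}{3}$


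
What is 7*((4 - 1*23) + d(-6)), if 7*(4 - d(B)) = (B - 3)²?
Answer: -186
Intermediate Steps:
d(B) = 4 - (-3 + B)²/7 (d(B) = 4 - (B - 3)²/7 = 4 - (-3 + B)²/7)
7*((4 - 1*23) + d(-6)) = 7*((4 - 1*23) + (4 - (-3 - 6)²/7)) = 7*((4 - 23) + (4 - ⅐*(-9)²)) = 7*(-19 + (4 - ⅐*81)) = 7*(-19 + (4 - 81/7)) = 7*(-19 - 53/7) = 7*(-186/7) = -186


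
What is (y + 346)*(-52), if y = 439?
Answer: -40820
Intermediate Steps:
(y + 346)*(-52) = (439 + 346)*(-52) = 785*(-52) = -40820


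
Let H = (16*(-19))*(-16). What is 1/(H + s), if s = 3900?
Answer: 1/8764 ≈ 0.00011410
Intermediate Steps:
H = 4864 (H = -304*(-16) = 4864)
1/(H + s) = 1/(4864 + 3900) = 1/8764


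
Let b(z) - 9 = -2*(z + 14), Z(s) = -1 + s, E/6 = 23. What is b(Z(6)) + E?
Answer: 109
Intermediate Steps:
E = 138 (E = 6*23 = 138)
b(z) = -19 - 2*z (b(z) = 9 - 2*(z + 14) = 9 - 2*(14 + z) = 9 + (-28 - 2*z) = -19 - 2*z)
b(Z(6)) + E = (-19 - 2*(-1 + 6)) + 138 = (-19 - 2*5) + 138 = (-19 - 10) + 138 = -29 + 138 = 109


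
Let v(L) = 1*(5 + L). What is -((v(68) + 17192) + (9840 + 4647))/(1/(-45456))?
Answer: 1443318912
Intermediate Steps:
v(L) = 5 + L
-((v(68) + 17192) + (9840 + 4647))/(1/(-45456)) = -(((5 + 68) + 17192) + (9840 + 4647))/(1/(-45456)) = -((73 + 17192) + 14487)/(-1/45456) = -(17265 + 14487)*(-45456) = -31752*(-45456) = -1*(-1443318912) = 1443318912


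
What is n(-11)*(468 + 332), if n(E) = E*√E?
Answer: -8800*I*√11 ≈ -29186.0*I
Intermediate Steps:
n(E) = E^(3/2)
n(-11)*(468 + 332) = (-11)^(3/2)*(468 + 332) = -11*I*√11*800 = -8800*I*√11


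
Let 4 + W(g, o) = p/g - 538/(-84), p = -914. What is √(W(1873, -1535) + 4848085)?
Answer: √30001608038003070/78666 ≈ 2201.8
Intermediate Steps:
W(g, o) = 101/42 - 914/g (W(g, o) = -4 + (-914/g - 538/(-84)) = -4 + (-914/g - 538*(-1/84)) = -4 + (-914/g + 269/42) = -4 + (269/42 - 914/g) = 101/42 - 914/g)
√(W(1873, -1535) + 4848085) = √((101/42 - 914/1873) + 4848085) = √(150785/78666 + 4848085) = √(381379605395/78666) = √30001608038003070/78666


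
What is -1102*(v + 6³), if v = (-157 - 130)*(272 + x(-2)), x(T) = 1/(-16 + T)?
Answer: 771938327/9 ≈ 8.5771e+7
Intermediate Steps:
v = -1404865/18 (v = (-157 - 130)*(272 + 1/(-16 - 2)) = -287*(272 + 1/(-18)) = -287*(272 - 1/18) = -287*4895/18 = -1404865/18 ≈ -78048.)
-1102*(v + 6³) = -1102*(-1404865/18 + 6³) = -1102*(-1404865/18 + 216) = -1102*(-1400977/18) = 771938327/9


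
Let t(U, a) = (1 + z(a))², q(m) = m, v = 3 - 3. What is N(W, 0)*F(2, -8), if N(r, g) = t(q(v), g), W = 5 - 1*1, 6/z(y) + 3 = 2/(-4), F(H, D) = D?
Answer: -200/49 ≈ -4.0816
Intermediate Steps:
v = 0
z(y) = -12/7 (z(y) = 6/(-3 + 2/(-4)) = 6/(-3 + 2*(-¼)) = 6/(-3 - ½) = 6/(-7/2) = 6*(-2/7) = -12/7)
W = 4 (W = 5 - 1 = 4)
t(U, a) = 25/49 (t(U, a) = (1 - 12/7)² = (-5/7)² = 25/49)
N(r, g) = 25/49
N(W, 0)*F(2, -8) = (25/49)*(-8) = -200/49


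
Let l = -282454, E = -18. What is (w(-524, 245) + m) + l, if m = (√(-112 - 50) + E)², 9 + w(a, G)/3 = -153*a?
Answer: -41803 - 324*I*√2 ≈ -41803.0 - 458.21*I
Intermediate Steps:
w(a, G) = -27 - 459*a (w(a, G) = -27 + 3*(-153*a) = -27 - 459*a)
m = (-18 + 9*I*√2)² (m = (√(-112 - 50) - 18)² = (√(-162) - 18)² = (9*I*√2 - 18)² = (-18 + 9*I*√2)² ≈ 162.0 - 458.21*I)
(w(-524, 245) + m) + l = ((-27 - 459*(-524)) + (162 - 324*I*√2)) - 282454 = ((-27 + 240516) + (162 - 324*I*√2)) - 282454 = (240489 + (162 - 324*I*√2)) - 282454 = (240651 - 324*I*√2) - 282454 = -41803 - 324*I*√2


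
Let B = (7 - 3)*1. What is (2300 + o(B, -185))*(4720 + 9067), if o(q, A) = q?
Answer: 31765248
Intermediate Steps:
B = 4 (B = 4*1 = 4)
(2300 + o(B, -185))*(4720 + 9067) = (2300 + 4)*(4720 + 9067) = 2304*13787 = 31765248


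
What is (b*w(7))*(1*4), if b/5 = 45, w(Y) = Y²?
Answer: 44100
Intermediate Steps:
b = 225 (b = 5*45 = 225)
(b*w(7))*(1*4) = (225*7²)*(1*4) = (225*49)*4 = 11025*4 = 44100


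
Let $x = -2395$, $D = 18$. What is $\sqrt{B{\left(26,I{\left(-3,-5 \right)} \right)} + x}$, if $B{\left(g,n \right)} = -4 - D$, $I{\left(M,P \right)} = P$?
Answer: $i \sqrt{2417} \approx 49.163 i$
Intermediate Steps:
$B{\left(g,n \right)} = -22$ ($B{\left(g,n \right)} = -4 - 18 = -22$)
$\sqrt{B{\left(26,I{\left(-3,-5 \right)} \right)} + x} = \sqrt{-22 - 2395} = \sqrt{-2417} = i \sqrt{2417}$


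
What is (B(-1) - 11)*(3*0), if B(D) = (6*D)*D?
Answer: 0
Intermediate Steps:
B(D) = 6*D**2
(B(-1) - 11)*(3*0) = (6*(-1)**2 - 11)*(3*0) = (6*1 - 11)*0 = (6 - 11)*0 = -5*0 = 0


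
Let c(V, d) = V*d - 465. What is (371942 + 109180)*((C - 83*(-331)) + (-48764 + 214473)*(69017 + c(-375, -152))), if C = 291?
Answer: 10009802932636104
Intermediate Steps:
c(V, d) = -465 + V*d
(371942 + 109180)*((C - 83*(-331)) + (-48764 + 214473)*(69017 + c(-375, -152))) = (371942 + 109180)*((291 - 83*(-331)) + (-48764 + 214473)*(69017 + (-465 - 375*(-152)))) = 481122*((291 + 27473) + 165709*(69017 + (-465 + 57000))) = 481122*(27764 + 165709*(69017 + 56535)) = 481122*(27764 + 165709*125552) = 481122*(27764 + 20805096368) = 481122*20805124132 = 10009802932636104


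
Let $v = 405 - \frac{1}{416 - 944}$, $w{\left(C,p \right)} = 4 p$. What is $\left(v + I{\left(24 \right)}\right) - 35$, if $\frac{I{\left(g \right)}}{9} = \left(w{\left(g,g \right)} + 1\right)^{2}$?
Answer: $\frac{44906929}{528} \approx 85051.0$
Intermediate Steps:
$I{\left(g \right)} = 9 \left(1 + 4 g\right)^{2}$ ($I{\left(g \right)} = 9 \left(4 g + 1\right)^{2} = 9 \left(1 + 4 g\right)^{2}$)
$v = \frac{213841}{528}$ ($v = 405 - \frac{1}{-528} = 405 - - \frac{1}{528} = 405 + \frac{1}{528} = \frac{213841}{528} \approx 405.0$)
$\left(v + I{\left(24 \right)}\right) - 35 = \left(\frac{213841}{528} + 9 \left(1 + 4 \cdot 24\right)^{2}\right) - 35 = \left(\frac{213841}{528} + 9 \left(1 + 96\right)^{2}\right) - 35 = \left(\frac{213841}{528} + 9 \cdot 97^{2}\right) - 35 = \left(\frac{213841}{528} + 9 \cdot 9409\right) - 35 = \left(\frac{213841}{528} + 84681\right) - 35 = \frac{44925409}{528} - 35 = \frac{44906929}{528}$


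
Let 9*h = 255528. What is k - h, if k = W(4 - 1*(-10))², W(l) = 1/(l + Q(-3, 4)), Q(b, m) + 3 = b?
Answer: -1817087/64 ≈ -28392.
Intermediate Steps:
Q(b, m) = -3 + b
W(l) = 1/(-6 + l) (W(l) = 1/(l + (-3 - 3)) = 1/(l - 6) = 1/(-6 + l))
h = 28392 (h = (⅑)*255528 = 28392)
k = 1/64 (k = (1/(-6 + (4 - 1*(-10))))² = (1/(-6 + (4 + 10)))² = (1/(-6 + 14))² = (1/8)² = (⅛)² = 1/64 ≈ 0.015625)
k - h = 1/64 - 1*28392 = 1/64 - 28392 = -1817087/64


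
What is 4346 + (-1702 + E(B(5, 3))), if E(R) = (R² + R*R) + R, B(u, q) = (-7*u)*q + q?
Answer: 23350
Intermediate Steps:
B(u, q) = q - 7*q*u (B(u, q) = -7*q*u + q = q - 7*q*u)
E(R) = R + 2*R² (E(R) = (R² + R²) + R = 2*R² + R = R + 2*R²)
4346 + (-1702 + E(B(5, 3))) = 4346 + (-1702 + (3*(1 - 7*5))*(1 + 2*(3*(1 - 7*5)))) = 4346 + (-1702 + (3*(1 - 35))*(1 + 2*(3*(1 - 35)))) = 4346 + (-1702 + (3*(-34))*(1 + 2*(3*(-34)))) = 4346 + (-1702 - 102*(1 + 2*(-102))) = 4346 + (-1702 - 102*(1 - 204)) = 4346 + (-1702 - 102*(-203)) = 4346 + (-1702 + 20706) = 4346 + 19004 = 23350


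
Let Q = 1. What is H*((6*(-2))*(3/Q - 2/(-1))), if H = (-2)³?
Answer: 480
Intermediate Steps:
H = -8
H*((6*(-2))*(3/Q - 2/(-1))) = -8*6*(-2)*(3/1 - 2/(-1)) = -(-96)*(3*1 - 2*(-1)) = -(-96)*(3 + 2) = -(-96)*5 = -8*(-60) = 480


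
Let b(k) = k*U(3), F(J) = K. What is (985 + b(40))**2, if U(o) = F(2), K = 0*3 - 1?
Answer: 893025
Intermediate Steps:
K = -1 (K = 0 - 1 = -1)
F(J) = -1
U(o) = -1
b(k) = -k (b(k) = k*(-1) = -k)
(985 + b(40))**2 = (985 - 1*40)**2 = (985 - 40)**2 = 945**2 = 893025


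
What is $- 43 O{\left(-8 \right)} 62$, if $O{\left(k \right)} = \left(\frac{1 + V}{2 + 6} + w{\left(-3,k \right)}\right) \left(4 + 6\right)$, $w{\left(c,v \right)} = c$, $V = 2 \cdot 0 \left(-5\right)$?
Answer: $\frac{153295}{2} \approx 76648.0$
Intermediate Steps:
$V = 0$ ($V = 0 \left(-5\right) = 0$)
$O{\left(k \right)} = - \frac{115}{4}$ ($O{\left(k \right)} = \left(\frac{1 + 0}{2 + 6} - 3\right) \left(4 + 6\right) = \left(1 \cdot \frac{1}{8} - 3\right) 10 = \left(\frac{1}{8} - 3\right) 10 = \left(- \frac{23}{8}\right) 10 = - \frac{115}{4}$)
$- 43 O{\left(-8 \right)} 62 = \left(-43\right) \left(- \frac{115}{4}\right) 62 = \frac{4945}{4} \cdot 62 = \frac{153295}{2}$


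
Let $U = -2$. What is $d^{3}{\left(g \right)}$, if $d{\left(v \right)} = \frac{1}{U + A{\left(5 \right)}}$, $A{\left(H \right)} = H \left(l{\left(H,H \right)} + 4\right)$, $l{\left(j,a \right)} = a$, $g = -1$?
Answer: $\frac{1}{79507} \approx 1.2578 \cdot 10^{-5}$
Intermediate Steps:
$A{\left(H \right)} = H \left(4 + H\right)$ ($A{\left(H \right)} = H \left(H + 4\right) = H \left(4 + H\right)$)
$d{\left(v \right)} = \frac{1}{43}$ ($d{\left(v \right)} = \frac{1}{-2 + 5 \left(4 + 5\right)} = \frac{1}{-2 + 5 \cdot 9} = \frac{1}{-2 + 45} = \frac{1}{43}$)
$d^{3}{\left(g \right)} = \left(\frac{1}{43}\right)^{3} = \frac{1}{79507}$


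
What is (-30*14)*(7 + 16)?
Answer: -9660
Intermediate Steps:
(-30*14)*(7 + 16) = -420*23 = -9660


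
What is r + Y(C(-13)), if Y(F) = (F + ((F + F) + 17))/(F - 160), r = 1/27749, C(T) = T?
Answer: 610651/4800577 ≈ 0.12720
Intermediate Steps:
r = 1/27749 ≈ 3.6037e-5
Y(F) = (17 + 3*F)/(-160 + F) (Y(F) = (F + (2*F + 17))/(-160 + F) = (F + (17 + 2*F))/(-160 + F) = (17 + 3*F)/(-160 + F))
r + Y(C(-13)) = 1/27749 + (17 + 3*(-13))/(-160 - 13) = 1/27749 + (17 - 39)/(-173) = 1/27749 - 1/173*(-22) = 1/27749 + 22/173 = 610651/4800577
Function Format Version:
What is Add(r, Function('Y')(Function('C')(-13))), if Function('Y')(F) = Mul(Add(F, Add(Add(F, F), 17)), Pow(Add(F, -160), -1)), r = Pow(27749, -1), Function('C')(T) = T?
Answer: Rational(610651, 4800577) ≈ 0.12720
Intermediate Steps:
r = Rational(1, 27749) ≈ 3.6037e-5
Function('Y')(F) = Mul(Pow(Add(-160, F), -1), Add(17, Mul(3, F))) (Function('Y')(F) = Mul(Add(F, Add(Mul(2, F), 17)), Pow(Add(-160, F), -1)) = Mul(Add(F, Add(17, Mul(2, F))), Pow(Add(-160, F), -1)) = Mul(Add(17, Mul(3, F)), Pow(Add(-160, F), -1)) = Mul(Pow(Add(-160, F), -1), Add(17, Mul(3, F))))
Add(r, Function('Y')(Function('C')(-13))) = Add(Rational(1, 27749), Mul(Pow(Add(-160, -13), -1), Add(17, Mul(3, -13)))) = Add(Rational(1, 27749), Mul(Pow(-173, -1), Add(17, -39))) = Add(Rational(1, 27749), Mul(Rational(-1, 173), -22)) = Add(Rational(1, 27749), Rational(22, 173)) = Rational(610651, 4800577)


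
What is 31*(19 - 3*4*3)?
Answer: -527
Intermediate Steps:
31*(19 - 3*4*3) = 31*(19 - 12*3) = 31*(19 - 36) = 31*(-17) = -527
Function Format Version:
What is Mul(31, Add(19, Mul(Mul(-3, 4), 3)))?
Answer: -527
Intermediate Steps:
Mul(31, Add(19, Mul(Mul(-3, 4), 3))) = Mul(31, Add(19, Mul(-12, 3))) = Mul(31, Add(19, -36)) = Mul(31, -17) = -527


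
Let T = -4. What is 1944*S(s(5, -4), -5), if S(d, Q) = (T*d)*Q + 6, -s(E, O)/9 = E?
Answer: -1737936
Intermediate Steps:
s(E, O) = -9*E
S(d, Q) = 6 - 4*Q*d (S(d, Q) = (-4*d)*Q + 6 = -4*Q*d + 6 = 6 - 4*Q*d)
1944*S(s(5, -4), -5) = 1944*(6 - 4*(-5)*(-9*5)) = 1944*(6 - 4*(-5)*(-45)) = 1944*(6 - 900) = 1944*(-894) = -1737936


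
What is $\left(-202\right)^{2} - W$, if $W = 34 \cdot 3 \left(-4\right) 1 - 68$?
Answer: $41280$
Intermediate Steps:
$W = -476$ ($W = 34 \left(\left(-12\right) 1\right) - 68 = 34 \left(-12\right) - 68 = -408 - 68 = -476$)
$\left(-202\right)^{2} - W = \left(-202\right)^{2} - -476 = 40804 + 476 = 41280$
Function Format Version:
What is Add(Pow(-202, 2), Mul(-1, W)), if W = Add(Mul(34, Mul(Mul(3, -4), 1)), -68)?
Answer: 41280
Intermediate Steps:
W = -476 (W = Add(Mul(34, Mul(-12, 1)), -68) = Add(Mul(34, -12), -68) = Add(-408, -68) = -476)
Add(Pow(-202, 2), Mul(-1, W)) = Add(Pow(-202, 2), Mul(-1, -476)) = Add(40804, 476) = 41280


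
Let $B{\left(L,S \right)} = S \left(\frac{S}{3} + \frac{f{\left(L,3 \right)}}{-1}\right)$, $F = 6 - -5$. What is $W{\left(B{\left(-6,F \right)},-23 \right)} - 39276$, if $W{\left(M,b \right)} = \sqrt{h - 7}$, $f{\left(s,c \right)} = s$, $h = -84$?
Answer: $-39276 + i \sqrt{91} \approx -39276.0 + 9.5394 i$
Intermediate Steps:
$F = 11$ ($F = 6 + 5 = 11$)
$B{\left(L,S \right)} = S \left(- L + \frac{S}{3}\right)$ ($B{\left(L,S \right)} = S \left(\frac{S}{3} + \frac{L}{-1}\right) = S \left(S \frac{1}{3} + L \left(-1\right)\right) = S \left(\frac{S}{3} - L\right) = S \left(- L + \frac{S}{3}\right)$)
$W{\left(M,b \right)} = i \sqrt{91}$ ($W{\left(M,b \right)} = \sqrt{-84 - 7} = \sqrt{-91} = i \sqrt{91}$)
$W{\left(B{\left(-6,F \right)},-23 \right)} - 39276 = i \sqrt{91} - 39276 = -39276 + i \sqrt{91}$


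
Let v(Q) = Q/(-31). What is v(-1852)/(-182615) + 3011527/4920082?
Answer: 17039338104391/27852904007330 ≈ 0.61176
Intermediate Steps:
v(Q) = -Q/31
v(-1852)/(-182615) + 3011527/4920082 = -1/31*(-1852)/(-182615) + 3011527/4920082 = (1852/31)*(-1/182615) + 3011527*(1/4920082) = -1852/5661065 + 3011527/4920082 = 17039338104391/27852904007330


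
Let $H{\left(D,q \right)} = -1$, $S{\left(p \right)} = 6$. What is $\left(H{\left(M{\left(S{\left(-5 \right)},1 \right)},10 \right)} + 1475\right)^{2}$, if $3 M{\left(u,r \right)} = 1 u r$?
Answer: $2172676$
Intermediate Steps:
$M{\left(u,r \right)} = \frac{r u}{3}$ ($M{\left(u,r \right)} = \frac{1 u r}{3} = \frac{u r}{3} = \frac{r u}{3}$)
$\left(H{\left(M{\left(S{\left(-5 \right)},1 \right)},10 \right)} + 1475\right)^{2} = \left(-1 + 1475\right)^{2} = 1474^{2} = 2172676$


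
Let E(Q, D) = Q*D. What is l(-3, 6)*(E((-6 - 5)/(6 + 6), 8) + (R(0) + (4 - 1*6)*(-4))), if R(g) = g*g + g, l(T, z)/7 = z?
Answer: 28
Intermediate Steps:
l(T, z) = 7*z
R(g) = g + g**2 (R(g) = g**2 + g = g + g**2)
E(Q, D) = D*Q
l(-3, 6)*(E((-6 - 5)/(6 + 6), 8) + (R(0) + (4 - 1*6)*(-4))) = (7*6)*(8*((-6 - 5)/(6 + 6)) + (0*(1 + 0) + (4 - 1*6)*(-4))) = 42*(8*(-11/12) + (0*1 + (4 - 6)*(-4))) = 42*(8*(-11*1/12) + (0 - 2*(-4))) = 42*(8*(-11/12) + (0 + 8)) = 42*(-22/3 + 8) = 42*(2/3) = 28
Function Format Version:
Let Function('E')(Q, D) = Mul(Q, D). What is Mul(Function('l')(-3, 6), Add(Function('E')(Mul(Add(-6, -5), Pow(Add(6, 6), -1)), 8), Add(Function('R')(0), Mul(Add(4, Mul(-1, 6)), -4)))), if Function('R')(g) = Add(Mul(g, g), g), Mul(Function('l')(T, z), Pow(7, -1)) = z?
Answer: 28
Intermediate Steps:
Function('l')(T, z) = Mul(7, z)
Function('R')(g) = Add(g, Pow(g, 2)) (Function('R')(g) = Add(Pow(g, 2), g) = Add(g, Pow(g, 2)))
Function('E')(Q, D) = Mul(D, Q)
Mul(Function('l')(-3, 6), Add(Function('E')(Mul(Add(-6, -5), Pow(Add(6, 6), -1)), 8), Add(Function('R')(0), Mul(Add(4, Mul(-1, 6)), -4)))) = Mul(Mul(7, 6), Add(Mul(8, Mul(Add(-6, -5), Pow(Add(6, 6), -1))), Add(Mul(0, Add(1, 0)), Mul(Add(4, Mul(-1, 6)), -4)))) = Mul(42, Add(Mul(8, Mul(-11, Pow(12, -1))), Add(Mul(0, 1), Mul(Add(4, -6), -4)))) = Mul(42, Add(Mul(8, Mul(-11, Rational(1, 12))), Add(0, Mul(-2, -4)))) = Mul(42, Add(Mul(8, Rational(-11, 12)), Add(0, 8))) = Mul(42, Add(Rational(-22, 3), 8)) = Mul(42, Rational(2, 3)) = 28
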